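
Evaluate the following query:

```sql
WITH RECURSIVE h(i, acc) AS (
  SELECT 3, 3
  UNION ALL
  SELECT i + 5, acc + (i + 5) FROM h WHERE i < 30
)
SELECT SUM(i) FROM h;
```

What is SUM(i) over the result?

Base: i=3, acc=3.
Iteration 1: 3 < 30 holds -> i = 3 + 5 = 8, acc = 3 + 8 = 11.
Iteration 2: 8 < 30 holds -> i = 8 + 5 = 13, acc = 11 + 13 = 24.
Iteration 3: 13 < 30 holds -> i = 13 + 5 = 18, acc = 24 + 18 = 42.
Iteration 4: 18 < 30 holds -> i = 18 + 5 = 23, acc = 42 + 23 = 65.
Iteration 5: 23 < 30 holds -> i = 23 + 5 = 28, acc = 65 + 28 = 93.
Iteration 6: 28 < 30 holds -> i = 28 + 5 = 33, acc = 93 + 33 = 126.
Iteration 7: 33 < 30 fails; recursion stops.
SUM(i) = 3 + 8 + 13 + 18 + 23 + 28 + 33 = 126.

126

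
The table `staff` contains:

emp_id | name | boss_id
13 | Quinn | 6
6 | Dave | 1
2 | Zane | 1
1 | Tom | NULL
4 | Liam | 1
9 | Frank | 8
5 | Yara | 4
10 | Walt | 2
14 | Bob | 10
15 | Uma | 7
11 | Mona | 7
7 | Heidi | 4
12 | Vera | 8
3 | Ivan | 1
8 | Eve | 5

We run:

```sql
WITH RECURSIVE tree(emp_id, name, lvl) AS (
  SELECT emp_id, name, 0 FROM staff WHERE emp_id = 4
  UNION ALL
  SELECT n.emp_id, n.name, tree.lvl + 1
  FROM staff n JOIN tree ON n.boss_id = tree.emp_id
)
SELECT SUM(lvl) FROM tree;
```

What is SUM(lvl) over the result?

14

Base: emp_id=4 (Liam) at lvl 0.
Iteration 1: rows with boss_id in {4} -> Yara (id 5, lvl 1), Heidi (id 7, lvl 1).
Iteration 2: rows with boss_id in {5,7} -> Eve (id 8, lvl 2), Mona (id 11, lvl 2), Uma (id 15, lvl 2).
Iteration 3: rows with boss_id in {8,11,15} -> Frank (id 9, lvl 3), Vera (id 12, lvl 3).
Iteration 4: no rows with boss_id in {9,12}; recursion stops.
SUM(lvl) = 0 + 1 + 1 + 2 + 2 + 2 + 3 + 3 = 14.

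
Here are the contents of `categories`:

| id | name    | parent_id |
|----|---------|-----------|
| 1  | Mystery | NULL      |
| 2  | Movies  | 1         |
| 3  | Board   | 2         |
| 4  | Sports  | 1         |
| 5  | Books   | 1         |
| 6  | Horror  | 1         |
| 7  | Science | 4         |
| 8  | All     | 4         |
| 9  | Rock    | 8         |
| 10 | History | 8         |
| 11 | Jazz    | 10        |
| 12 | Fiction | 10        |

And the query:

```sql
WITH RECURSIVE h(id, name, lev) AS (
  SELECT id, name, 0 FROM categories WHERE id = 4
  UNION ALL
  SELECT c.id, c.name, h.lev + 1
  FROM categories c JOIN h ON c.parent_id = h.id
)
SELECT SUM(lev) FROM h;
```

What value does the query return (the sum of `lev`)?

Base: id=4 (Sports) at lev 0.
Iteration 1: rows with parent_id in {4} -> Science (id 7, lev 1), All (id 8, lev 1).
Iteration 2: rows with parent_id in {7,8} -> Rock (id 9, lev 2), History (id 10, lev 2).
Iteration 3: rows with parent_id in {9,10} -> Jazz (id 11, lev 3), Fiction (id 12, lev 3).
Iteration 4: no rows with parent_id in {11,12}; recursion stops.
SUM(lev) = 0 + 1 + 1 + 2 + 2 + 3 + 3 = 12.

12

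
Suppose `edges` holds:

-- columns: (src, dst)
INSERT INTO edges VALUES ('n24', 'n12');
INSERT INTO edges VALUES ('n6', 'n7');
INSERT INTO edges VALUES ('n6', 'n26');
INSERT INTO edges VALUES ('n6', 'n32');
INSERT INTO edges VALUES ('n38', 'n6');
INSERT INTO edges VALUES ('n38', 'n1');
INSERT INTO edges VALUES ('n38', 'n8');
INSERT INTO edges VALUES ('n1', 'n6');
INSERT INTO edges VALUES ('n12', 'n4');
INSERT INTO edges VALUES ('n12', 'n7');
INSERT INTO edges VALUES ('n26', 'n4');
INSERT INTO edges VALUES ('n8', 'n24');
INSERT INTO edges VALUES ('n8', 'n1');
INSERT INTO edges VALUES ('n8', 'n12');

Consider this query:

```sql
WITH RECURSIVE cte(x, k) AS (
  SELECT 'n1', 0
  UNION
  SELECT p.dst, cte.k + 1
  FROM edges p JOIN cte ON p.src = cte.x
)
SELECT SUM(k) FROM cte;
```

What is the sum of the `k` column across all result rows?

10

Base: (n1, k=0).
Iteration 1: edges from {n1} -> (n6, k=1).
Iteration 2: edges from {n6} -> (n26, k=2), (n32, k=2), (n7, k=2).
Iteration 3: edges from {n26,n32,n7} -> (n4, k=3).
Iteration 4: no outgoing edges from {n4}; recursion stops.
SUM(k) = 0 + 1 + 2 + 2 + 2 + 3 = 10.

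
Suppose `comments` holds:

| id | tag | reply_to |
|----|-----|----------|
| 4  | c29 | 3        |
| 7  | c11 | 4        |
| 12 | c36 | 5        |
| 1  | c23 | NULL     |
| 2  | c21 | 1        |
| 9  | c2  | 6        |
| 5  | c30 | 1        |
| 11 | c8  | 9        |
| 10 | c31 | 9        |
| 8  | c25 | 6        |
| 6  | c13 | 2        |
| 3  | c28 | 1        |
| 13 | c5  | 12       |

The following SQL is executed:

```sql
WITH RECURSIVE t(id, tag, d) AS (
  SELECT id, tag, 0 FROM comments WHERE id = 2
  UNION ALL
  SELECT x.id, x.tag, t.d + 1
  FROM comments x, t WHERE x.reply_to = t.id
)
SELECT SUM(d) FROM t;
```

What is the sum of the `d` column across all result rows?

11

Base: id=2 (c21) at d 0.
Iteration 1: rows with reply_to in {2} -> c13 (id 6, d 1).
Iteration 2: rows with reply_to in {6} -> c25 (id 8, d 2), c2 (id 9, d 2).
Iteration 3: rows with reply_to in {8,9} -> c31 (id 10, d 3), c8 (id 11, d 3).
Iteration 4: no rows with reply_to in {10,11}; recursion stops.
SUM(d) = 0 + 1 + 2 + 2 + 3 + 3 = 11.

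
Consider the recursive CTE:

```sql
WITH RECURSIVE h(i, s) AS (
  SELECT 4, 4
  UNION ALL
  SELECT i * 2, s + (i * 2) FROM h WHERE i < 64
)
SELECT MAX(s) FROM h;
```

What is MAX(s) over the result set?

Base: i=4, s=4.
Iteration 1: 4 < 64 holds -> i = 4 * 2 = 8, s = 4 + 8 = 12.
Iteration 2: 8 < 64 holds -> i = 8 * 2 = 16, s = 12 + 16 = 28.
Iteration 3: 16 < 64 holds -> i = 16 * 2 = 32, s = 28 + 32 = 60.
Iteration 4: 32 < 64 holds -> i = 32 * 2 = 64, s = 60 + 64 = 124.
Iteration 5: 64 < 64 fails; recursion stops.
s values: 4, 12, 28, 60, 124; the maximum is 124.

124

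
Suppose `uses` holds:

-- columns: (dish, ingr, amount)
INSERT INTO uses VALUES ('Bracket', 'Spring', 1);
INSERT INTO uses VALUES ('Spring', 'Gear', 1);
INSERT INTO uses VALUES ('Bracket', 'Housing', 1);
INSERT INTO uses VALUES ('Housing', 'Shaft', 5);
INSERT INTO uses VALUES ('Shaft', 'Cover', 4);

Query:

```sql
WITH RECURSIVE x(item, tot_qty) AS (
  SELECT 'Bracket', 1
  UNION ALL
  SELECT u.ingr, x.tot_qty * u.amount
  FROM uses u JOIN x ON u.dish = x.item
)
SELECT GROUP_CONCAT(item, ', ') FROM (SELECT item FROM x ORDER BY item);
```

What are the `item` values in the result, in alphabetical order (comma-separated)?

Base: (Bracket, tot_qty=1).
Iteration 1: components of {Bracket} -> Housing = 1*1 = 1, Spring = 1*1 = 1.
Iteration 2: components of {Housing,Spring} -> Gear = 1*1 = 1, Shaft = 1*5 = 5.
Iteration 3: components of {Gear,Shaft} -> Cover = 5*4 = 20.
Iteration 4: no further components; recursion stops.

Bracket, Cover, Gear, Housing, Shaft, Spring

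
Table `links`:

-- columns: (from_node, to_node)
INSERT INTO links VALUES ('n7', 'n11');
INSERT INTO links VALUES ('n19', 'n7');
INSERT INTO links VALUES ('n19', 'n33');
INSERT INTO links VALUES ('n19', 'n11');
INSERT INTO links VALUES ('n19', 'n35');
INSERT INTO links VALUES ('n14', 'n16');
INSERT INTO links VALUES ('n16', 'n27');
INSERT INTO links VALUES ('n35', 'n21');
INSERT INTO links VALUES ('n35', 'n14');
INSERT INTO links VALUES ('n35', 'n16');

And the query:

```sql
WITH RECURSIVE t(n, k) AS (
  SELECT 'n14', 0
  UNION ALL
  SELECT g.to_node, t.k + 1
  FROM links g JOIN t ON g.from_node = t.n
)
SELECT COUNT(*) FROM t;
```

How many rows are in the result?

Base: (n14, k=0).
Iteration 1: edges from {n14} -> (n16, k=1).
Iteration 2: edges from {n16} -> (n27, k=2).
Iteration 3: no outgoing edges from {n27}; recursion stops.
Total rows emitted: 3.

3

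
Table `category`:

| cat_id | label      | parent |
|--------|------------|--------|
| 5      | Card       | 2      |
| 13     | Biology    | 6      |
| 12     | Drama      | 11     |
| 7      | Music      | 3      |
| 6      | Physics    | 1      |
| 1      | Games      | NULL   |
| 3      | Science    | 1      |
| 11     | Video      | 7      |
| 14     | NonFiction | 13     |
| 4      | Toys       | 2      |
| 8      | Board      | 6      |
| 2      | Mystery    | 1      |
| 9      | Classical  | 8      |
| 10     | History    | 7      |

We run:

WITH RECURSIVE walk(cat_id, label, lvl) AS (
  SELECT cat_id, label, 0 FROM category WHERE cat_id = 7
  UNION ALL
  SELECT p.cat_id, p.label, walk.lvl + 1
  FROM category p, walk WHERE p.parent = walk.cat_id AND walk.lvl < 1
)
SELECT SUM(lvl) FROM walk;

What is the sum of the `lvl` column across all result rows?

2

Base: cat_id=7 (Music) at lvl 0.
Iteration 1: rows with parent in {7} -> History (id 10, lvl 1), Video (id 11, lvl 1).
Iteration 2: lvl < 1 fails for all current rows; recursion stops.
SUM(lvl) = 0 + 1 + 1 = 2.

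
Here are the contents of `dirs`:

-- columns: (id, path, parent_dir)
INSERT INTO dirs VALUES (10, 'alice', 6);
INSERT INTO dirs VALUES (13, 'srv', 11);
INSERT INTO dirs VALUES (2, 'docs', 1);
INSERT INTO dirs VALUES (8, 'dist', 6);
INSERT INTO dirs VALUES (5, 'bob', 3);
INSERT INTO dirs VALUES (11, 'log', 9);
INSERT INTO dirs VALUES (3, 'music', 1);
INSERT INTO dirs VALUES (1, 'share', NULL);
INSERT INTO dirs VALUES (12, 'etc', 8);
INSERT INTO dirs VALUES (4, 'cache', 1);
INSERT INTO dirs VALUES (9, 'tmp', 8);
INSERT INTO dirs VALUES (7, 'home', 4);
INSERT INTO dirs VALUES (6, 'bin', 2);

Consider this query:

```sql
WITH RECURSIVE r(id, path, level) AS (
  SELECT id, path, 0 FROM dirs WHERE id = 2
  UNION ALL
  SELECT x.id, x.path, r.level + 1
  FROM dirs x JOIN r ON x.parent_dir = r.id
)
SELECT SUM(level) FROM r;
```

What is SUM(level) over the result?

Base: id=2 (docs) at level 0.
Iteration 1: rows with parent_dir in {2} -> bin (id 6, level 1).
Iteration 2: rows with parent_dir in {6} -> dist (id 8, level 2), alice (id 10, level 2).
Iteration 3: rows with parent_dir in {8,10} -> tmp (id 9, level 3), etc (id 12, level 3).
Iteration 4: rows with parent_dir in {9,12} -> log (id 11, level 4).
Iteration 5: rows with parent_dir in {11} -> srv (id 13, level 5).
Iteration 6: no rows with parent_dir in {13}; recursion stops.
SUM(level) = 0 + 1 + 2 + 2 + 3 + 3 + 4 + 5 = 20.

20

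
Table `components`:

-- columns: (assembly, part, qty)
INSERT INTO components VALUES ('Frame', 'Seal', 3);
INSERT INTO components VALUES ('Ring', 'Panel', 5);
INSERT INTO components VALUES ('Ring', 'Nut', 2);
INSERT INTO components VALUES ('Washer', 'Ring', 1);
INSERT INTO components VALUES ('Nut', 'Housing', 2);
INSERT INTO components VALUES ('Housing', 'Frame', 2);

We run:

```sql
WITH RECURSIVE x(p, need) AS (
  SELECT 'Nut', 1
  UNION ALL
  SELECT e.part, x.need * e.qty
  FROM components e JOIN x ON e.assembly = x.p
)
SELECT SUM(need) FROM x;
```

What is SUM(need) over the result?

19

Base: (Nut, need=1).
Iteration 1: components of {Nut} -> Housing = 1*2 = 2.
Iteration 2: components of {Housing} -> Frame = 2*2 = 4.
Iteration 3: components of {Frame} -> Seal = 4*3 = 12.
Iteration 4: no further components; recursion stops.
SUM(need) = 1 + 2 + 4 + 12 = 19.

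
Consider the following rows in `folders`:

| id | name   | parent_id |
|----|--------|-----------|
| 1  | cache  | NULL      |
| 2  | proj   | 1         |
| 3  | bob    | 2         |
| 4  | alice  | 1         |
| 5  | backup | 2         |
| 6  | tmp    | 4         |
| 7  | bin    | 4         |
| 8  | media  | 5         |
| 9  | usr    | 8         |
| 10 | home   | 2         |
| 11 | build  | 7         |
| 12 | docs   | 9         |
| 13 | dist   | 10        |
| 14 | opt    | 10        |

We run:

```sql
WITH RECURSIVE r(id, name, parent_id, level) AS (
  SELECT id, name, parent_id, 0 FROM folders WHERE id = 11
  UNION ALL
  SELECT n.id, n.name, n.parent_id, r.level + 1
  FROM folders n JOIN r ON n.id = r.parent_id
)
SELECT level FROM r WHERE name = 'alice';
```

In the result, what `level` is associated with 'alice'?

2

Base: id=11 (build), parent_id=7, level 0.
Iteration 1: join on id=7 -> bin (id 7, parent_id=4, level 1).
Iteration 2: join on id=4 -> alice (id 4, parent_id=1, level 2).
Iteration 3: join on id=1 -> cache (id 1, parent_id=NULL, level 3).
Iteration 4: parent_id is NULL; no match; recursion stops.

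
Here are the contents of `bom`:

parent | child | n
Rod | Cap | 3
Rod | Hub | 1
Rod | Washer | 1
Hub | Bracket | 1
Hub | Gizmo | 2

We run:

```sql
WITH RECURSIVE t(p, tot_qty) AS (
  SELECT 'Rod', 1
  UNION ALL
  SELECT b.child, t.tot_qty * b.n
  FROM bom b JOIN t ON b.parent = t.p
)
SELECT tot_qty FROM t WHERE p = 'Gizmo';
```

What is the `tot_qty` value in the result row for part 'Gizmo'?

2

Base: (Rod, tot_qty=1).
Iteration 1: components of {Rod} -> Cap = 1*3 = 3, Hub = 1*1 = 1, Washer = 1*1 = 1.
Iteration 2: components of {Cap,Hub,Washer} -> Bracket = 1*1 = 1, Gizmo = 1*2 = 2.
Iteration 3: no further components; recursion stops.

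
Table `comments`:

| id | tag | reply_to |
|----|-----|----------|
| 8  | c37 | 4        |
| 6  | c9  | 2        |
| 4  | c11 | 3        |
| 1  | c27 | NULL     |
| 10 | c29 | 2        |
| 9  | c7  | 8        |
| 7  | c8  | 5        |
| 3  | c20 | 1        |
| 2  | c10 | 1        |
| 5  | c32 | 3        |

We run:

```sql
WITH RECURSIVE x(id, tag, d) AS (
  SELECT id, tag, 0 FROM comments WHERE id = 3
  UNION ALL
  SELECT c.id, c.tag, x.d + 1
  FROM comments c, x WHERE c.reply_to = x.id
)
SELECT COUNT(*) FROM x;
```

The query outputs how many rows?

Base: id=3 (c20) at d 0.
Iteration 1: rows with reply_to in {3} -> c11 (id 4, d 1), c32 (id 5, d 1).
Iteration 2: rows with reply_to in {4,5} -> c8 (id 7, d 2), c37 (id 8, d 2).
Iteration 3: rows with reply_to in {7,8} -> c7 (id 9, d 3).
Iteration 4: no rows with reply_to in {9}; recursion stops.
Total rows emitted: 6.

6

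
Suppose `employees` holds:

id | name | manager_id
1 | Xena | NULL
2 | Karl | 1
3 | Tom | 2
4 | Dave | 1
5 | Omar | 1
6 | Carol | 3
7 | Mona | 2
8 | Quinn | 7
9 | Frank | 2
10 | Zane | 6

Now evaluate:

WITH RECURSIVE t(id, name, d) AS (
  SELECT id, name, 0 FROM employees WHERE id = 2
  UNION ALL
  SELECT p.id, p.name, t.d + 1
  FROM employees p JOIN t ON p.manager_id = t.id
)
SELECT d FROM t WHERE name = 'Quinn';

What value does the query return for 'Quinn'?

2

Base: id=2 (Karl) at d 0.
Iteration 1: rows with manager_id in {2} -> Tom (id 3, d 1), Mona (id 7, d 1), Frank (id 9, d 1).
Iteration 2: rows with manager_id in {3,7,9} -> Carol (id 6, d 2), Quinn (id 8, d 2).
Iteration 3: rows with manager_id in {6,8} -> Zane (id 10, d 3).
Iteration 4: no rows with manager_id in {10}; recursion stops.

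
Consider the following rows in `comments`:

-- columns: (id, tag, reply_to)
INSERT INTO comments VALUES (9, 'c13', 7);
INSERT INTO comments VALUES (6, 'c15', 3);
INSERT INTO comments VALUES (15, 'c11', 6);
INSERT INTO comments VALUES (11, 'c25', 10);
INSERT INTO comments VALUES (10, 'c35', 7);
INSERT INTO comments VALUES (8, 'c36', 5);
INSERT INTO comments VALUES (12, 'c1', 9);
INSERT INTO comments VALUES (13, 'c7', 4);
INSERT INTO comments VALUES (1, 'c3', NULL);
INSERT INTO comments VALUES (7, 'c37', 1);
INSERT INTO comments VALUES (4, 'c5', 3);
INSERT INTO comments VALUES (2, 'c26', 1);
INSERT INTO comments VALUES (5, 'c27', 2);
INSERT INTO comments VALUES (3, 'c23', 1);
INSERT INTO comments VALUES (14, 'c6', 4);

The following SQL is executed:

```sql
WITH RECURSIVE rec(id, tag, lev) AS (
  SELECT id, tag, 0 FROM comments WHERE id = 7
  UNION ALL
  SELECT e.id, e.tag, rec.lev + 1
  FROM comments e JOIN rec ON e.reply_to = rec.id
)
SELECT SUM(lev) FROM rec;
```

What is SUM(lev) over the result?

Base: id=7 (c37) at lev 0.
Iteration 1: rows with reply_to in {7} -> c13 (id 9, lev 1), c35 (id 10, lev 1).
Iteration 2: rows with reply_to in {9,10} -> c25 (id 11, lev 2), c1 (id 12, lev 2).
Iteration 3: no rows with reply_to in {11,12}; recursion stops.
SUM(lev) = 0 + 1 + 1 + 2 + 2 = 6.

6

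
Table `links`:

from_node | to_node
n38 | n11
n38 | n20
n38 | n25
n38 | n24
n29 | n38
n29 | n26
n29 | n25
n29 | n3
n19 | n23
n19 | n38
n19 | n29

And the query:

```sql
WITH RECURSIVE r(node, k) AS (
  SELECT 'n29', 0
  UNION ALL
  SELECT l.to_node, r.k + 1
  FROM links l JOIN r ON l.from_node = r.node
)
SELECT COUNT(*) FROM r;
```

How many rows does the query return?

9

Base: (n29, k=0).
Iteration 1: edges from {n29} -> (n25, k=1), (n26, k=1), (n3, k=1), (n38, k=1).
Iteration 2: edges from {n25,n26,n3,n38} -> (n11, k=2), (n20, k=2), (n24, k=2), (n25, k=2).
Iteration 3: no outgoing edges from {n11,n20,n24,n25}; recursion stops.
Total rows emitted: 9.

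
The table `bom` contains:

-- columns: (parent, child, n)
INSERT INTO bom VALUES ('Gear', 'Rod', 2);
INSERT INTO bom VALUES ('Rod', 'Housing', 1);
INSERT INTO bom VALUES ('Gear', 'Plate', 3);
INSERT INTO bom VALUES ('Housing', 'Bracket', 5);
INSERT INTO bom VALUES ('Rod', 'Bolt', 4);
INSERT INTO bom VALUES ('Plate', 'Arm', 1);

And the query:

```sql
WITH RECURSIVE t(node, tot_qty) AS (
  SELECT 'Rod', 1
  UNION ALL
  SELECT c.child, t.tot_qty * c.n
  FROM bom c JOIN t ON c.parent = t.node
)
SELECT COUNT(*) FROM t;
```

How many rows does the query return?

4

Base: (Rod, tot_qty=1).
Iteration 1: components of {Rod} -> Bolt = 1*4 = 4, Housing = 1*1 = 1.
Iteration 2: components of {Bolt,Housing} -> Bracket = 1*5 = 5.
Iteration 3: no further components; recursion stops.
Total rows emitted: 4.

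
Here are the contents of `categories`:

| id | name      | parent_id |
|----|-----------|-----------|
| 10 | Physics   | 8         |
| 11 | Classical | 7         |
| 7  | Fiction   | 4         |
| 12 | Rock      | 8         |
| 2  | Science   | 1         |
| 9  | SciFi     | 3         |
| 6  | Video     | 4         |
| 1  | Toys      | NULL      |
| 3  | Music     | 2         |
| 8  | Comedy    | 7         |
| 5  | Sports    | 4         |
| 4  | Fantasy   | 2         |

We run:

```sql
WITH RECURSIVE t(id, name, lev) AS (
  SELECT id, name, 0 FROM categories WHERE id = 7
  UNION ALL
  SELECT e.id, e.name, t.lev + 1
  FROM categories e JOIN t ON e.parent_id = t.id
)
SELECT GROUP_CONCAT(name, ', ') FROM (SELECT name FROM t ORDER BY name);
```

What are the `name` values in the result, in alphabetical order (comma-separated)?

Classical, Comedy, Fiction, Physics, Rock

Base: id=7 (Fiction) at lev 0.
Iteration 1: rows with parent_id in {7} -> Comedy (id 8, lev 1), Classical (id 11, lev 1).
Iteration 2: rows with parent_id in {8,11} -> Physics (id 10, lev 2), Rock (id 12, lev 2).
Iteration 3: no rows with parent_id in {10,12}; recursion stops.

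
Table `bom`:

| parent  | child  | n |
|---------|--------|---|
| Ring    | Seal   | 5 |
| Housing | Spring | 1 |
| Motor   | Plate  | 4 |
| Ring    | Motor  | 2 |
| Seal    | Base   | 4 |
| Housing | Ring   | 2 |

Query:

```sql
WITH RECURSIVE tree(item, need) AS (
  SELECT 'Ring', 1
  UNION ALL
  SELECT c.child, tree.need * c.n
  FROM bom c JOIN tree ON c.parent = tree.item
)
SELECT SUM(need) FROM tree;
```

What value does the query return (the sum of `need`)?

36

Base: (Ring, need=1).
Iteration 1: components of {Ring} -> Motor = 1*2 = 2, Seal = 1*5 = 5.
Iteration 2: components of {Motor,Seal} -> Base = 5*4 = 20, Plate = 2*4 = 8.
Iteration 3: no further components; recursion stops.
SUM(need) = 1 + 5 + 2 + 20 + 8 = 36.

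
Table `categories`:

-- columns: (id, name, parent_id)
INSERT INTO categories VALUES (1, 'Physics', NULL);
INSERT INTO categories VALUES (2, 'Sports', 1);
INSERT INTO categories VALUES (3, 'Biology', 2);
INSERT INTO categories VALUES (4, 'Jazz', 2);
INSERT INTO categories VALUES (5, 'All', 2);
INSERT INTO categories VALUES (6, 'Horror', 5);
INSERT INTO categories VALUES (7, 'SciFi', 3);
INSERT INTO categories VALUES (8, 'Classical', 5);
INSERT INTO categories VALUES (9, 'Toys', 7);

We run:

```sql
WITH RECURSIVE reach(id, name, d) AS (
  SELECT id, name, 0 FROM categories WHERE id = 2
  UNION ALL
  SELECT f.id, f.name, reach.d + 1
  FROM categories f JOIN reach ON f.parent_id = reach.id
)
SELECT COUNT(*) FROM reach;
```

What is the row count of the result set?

8

Base: id=2 (Sports) at d 0.
Iteration 1: rows with parent_id in {2} -> Biology (id 3, d 1), Jazz (id 4, d 1), All (id 5, d 1).
Iteration 2: rows with parent_id in {3,4,5} -> Horror (id 6, d 2), SciFi (id 7, d 2), Classical (id 8, d 2).
Iteration 3: rows with parent_id in {6,7,8} -> Toys (id 9, d 3).
Iteration 4: no rows with parent_id in {9}; recursion stops.
Total rows emitted: 8.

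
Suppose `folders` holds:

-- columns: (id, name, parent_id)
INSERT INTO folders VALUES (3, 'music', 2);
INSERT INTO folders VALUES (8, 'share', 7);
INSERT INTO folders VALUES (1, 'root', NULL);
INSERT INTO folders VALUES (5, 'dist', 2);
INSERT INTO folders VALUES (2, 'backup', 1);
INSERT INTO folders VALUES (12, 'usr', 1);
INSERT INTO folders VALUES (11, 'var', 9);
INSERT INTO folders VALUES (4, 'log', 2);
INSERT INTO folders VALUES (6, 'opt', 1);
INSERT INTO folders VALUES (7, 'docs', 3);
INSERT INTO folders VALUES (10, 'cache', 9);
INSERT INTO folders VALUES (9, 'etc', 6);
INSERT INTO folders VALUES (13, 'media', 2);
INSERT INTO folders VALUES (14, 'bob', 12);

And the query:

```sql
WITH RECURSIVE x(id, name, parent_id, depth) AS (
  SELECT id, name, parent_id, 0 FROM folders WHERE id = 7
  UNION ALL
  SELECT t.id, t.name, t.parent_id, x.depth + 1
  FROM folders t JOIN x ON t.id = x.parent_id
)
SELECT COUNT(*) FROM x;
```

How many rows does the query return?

4

Base: id=7 (docs), parent_id=3, depth 0.
Iteration 1: join on id=3 -> music (id 3, parent_id=2, depth 1).
Iteration 2: join on id=2 -> backup (id 2, parent_id=1, depth 2).
Iteration 3: join on id=1 -> root (id 1, parent_id=NULL, depth 3).
Iteration 4: parent_id is NULL; no match; recursion stops.
Total rows emitted: 4.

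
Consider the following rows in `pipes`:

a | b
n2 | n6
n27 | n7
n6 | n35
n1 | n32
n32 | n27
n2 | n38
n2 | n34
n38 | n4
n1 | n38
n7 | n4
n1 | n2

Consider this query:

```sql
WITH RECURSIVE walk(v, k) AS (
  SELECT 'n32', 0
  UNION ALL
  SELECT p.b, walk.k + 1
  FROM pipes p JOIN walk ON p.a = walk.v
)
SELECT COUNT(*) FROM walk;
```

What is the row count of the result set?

Base: (n32, k=0).
Iteration 1: edges from {n32} -> (n27, k=1).
Iteration 2: edges from {n27} -> (n7, k=2).
Iteration 3: edges from {n7} -> (n4, k=3).
Iteration 4: no outgoing edges from {n4}; recursion stops.
Total rows emitted: 4.

4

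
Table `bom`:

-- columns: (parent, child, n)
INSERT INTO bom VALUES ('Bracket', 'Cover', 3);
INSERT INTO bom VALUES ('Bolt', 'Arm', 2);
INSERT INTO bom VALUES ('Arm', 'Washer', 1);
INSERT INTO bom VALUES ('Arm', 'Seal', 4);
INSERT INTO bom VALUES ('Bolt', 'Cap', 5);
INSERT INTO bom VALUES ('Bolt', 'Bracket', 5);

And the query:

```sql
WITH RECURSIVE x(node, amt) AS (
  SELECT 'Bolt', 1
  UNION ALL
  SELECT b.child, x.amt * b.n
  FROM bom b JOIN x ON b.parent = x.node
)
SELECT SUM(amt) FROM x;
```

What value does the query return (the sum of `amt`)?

38

Base: (Bolt, amt=1).
Iteration 1: components of {Bolt} -> Arm = 1*2 = 2, Bracket = 1*5 = 5, Cap = 1*5 = 5.
Iteration 2: components of {Arm,Bracket,Cap} -> Cover = 5*3 = 15, Seal = 2*4 = 8, Washer = 2*1 = 2.
Iteration 3: no further components; recursion stops.
SUM(amt) = 1 + 5 + 2 + 5 + 2 + 8 + 15 = 38.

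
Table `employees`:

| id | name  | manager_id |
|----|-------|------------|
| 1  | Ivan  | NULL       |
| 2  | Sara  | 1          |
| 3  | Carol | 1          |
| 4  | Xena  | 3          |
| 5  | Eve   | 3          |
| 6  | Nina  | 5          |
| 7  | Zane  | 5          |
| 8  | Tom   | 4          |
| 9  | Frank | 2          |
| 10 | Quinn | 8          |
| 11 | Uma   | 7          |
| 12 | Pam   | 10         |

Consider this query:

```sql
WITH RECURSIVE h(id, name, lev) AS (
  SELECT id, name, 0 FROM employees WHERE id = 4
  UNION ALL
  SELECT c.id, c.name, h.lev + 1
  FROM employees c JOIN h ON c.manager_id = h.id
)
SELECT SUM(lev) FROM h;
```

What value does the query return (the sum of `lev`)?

6

Base: id=4 (Xena) at lev 0.
Iteration 1: rows with manager_id in {4} -> Tom (id 8, lev 1).
Iteration 2: rows with manager_id in {8} -> Quinn (id 10, lev 2).
Iteration 3: rows with manager_id in {10} -> Pam (id 12, lev 3).
Iteration 4: no rows with manager_id in {12}; recursion stops.
SUM(lev) = 0 + 1 + 2 + 3 = 6.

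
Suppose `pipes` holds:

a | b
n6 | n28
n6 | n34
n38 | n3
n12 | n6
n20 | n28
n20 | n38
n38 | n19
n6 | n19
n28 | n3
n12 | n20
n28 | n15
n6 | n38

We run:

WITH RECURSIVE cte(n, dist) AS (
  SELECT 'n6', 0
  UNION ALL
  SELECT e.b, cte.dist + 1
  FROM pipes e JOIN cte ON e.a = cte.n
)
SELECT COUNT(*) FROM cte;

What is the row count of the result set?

9

Base: (n6, dist=0).
Iteration 1: edges from {n6} -> (n19, dist=1), (n28, dist=1), (n34, dist=1), (n38, dist=1).
Iteration 2: edges from {n19,n28,n34,n38} -> (n15, dist=2), (n19, dist=2), (n3, dist=2) x2. [UNION ALL keeps all 4 new rows, including repeats]
Iteration 3: no outgoing edges from {n15,n19,n3}; recursion stops.
Total rows emitted: 9.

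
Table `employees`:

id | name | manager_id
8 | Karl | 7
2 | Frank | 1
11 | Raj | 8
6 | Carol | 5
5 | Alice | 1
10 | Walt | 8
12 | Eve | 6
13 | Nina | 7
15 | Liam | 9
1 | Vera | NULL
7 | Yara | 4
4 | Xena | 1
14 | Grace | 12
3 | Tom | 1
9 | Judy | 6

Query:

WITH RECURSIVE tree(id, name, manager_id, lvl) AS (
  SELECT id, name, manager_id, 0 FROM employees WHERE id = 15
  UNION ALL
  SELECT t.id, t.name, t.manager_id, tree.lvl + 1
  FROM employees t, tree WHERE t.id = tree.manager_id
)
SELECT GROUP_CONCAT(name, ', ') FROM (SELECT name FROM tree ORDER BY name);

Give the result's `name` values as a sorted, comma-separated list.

Base: id=15 (Liam), manager_id=9, lvl 0.
Iteration 1: join on id=9 -> Judy (id 9, manager_id=6, lvl 1).
Iteration 2: join on id=6 -> Carol (id 6, manager_id=5, lvl 2).
Iteration 3: join on id=5 -> Alice (id 5, manager_id=1, lvl 3).
Iteration 4: join on id=1 -> Vera (id 1, manager_id=NULL, lvl 4).
Iteration 5: manager_id is NULL; no match; recursion stops.

Alice, Carol, Judy, Liam, Vera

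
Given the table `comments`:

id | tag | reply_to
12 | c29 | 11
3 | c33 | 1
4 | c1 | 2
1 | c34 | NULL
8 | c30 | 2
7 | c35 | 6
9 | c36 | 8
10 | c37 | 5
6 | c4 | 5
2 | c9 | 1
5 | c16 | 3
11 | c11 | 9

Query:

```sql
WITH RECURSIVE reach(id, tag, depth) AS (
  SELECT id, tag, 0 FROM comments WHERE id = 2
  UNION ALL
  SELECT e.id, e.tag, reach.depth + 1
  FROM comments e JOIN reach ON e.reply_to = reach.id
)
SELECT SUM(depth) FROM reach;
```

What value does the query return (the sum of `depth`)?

Base: id=2 (c9) at depth 0.
Iteration 1: rows with reply_to in {2} -> c1 (id 4, depth 1), c30 (id 8, depth 1).
Iteration 2: rows with reply_to in {4,8} -> c36 (id 9, depth 2).
Iteration 3: rows with reply_to in {9} -> c11 (id 11, depth 3).
Iteration 4: rows with reply_to in {11} -> c29 (id 12, depth 4).
Iteration 5: no rows with reply_to in {12}; recursion stops.
SUM(depth) = 0 + 1 + 1 + 2 + 3 + 4 = 11.

11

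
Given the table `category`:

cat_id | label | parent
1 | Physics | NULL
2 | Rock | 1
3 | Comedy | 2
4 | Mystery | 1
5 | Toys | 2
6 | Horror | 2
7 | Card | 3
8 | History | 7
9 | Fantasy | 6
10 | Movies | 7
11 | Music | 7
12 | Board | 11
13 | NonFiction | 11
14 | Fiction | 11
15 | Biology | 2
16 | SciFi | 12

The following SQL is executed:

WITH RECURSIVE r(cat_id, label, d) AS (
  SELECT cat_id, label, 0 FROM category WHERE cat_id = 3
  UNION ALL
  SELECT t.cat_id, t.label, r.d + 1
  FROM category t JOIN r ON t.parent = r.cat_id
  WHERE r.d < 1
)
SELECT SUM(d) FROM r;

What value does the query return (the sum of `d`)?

Base: cat_id=3 (Comedy) at d 0.
Iteration 1: rows with parent in {3} -> Card (id 7, d 1).
Iteration 2: d < 1 fails for all current rows; recursion stops.
SUM(d) = 0 + 1 = 1.

1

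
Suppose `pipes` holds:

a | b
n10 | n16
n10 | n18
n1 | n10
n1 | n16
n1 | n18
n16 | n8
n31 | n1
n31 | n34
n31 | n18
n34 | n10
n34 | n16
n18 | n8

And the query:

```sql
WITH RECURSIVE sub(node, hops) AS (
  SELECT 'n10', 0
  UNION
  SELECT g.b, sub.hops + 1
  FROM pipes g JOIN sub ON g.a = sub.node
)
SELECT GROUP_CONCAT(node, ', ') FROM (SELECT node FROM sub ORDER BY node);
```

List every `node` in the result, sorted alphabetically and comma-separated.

Base: (n10, hops=0).
Iteration 1: edges from {n10} -> (n16, hops=1), (n18, hops=1).
Iteration 2: edges from {n16,n18} -> (n8, hops=2). [UNION drops 1 duplicate row(s)]
Iteration 3: no outgoing edges from {n8}; recursion stops.

n10, n16, n18, n8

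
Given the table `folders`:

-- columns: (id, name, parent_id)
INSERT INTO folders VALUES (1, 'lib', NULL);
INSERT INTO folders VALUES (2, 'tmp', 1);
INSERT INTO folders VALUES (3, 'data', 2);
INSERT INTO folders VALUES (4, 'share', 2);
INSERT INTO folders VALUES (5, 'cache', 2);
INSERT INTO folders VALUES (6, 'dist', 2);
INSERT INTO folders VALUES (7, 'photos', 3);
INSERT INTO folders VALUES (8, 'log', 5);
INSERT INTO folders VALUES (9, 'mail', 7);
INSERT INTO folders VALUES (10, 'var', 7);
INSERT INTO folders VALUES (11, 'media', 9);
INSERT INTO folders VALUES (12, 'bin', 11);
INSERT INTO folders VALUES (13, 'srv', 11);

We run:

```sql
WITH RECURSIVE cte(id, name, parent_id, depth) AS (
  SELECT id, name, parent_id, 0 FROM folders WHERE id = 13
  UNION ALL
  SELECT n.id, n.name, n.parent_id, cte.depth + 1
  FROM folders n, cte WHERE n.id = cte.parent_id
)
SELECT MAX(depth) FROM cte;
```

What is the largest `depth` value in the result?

6

Base: id=13 (srv), parent_id=11, depth 0.
Iteration 1: join on id=11 -> media (id 11, parent_id=9, depth 1).
Iteration 2: join on id=9 -> mail (id 9, parent_id=7, depth 2).
Iteration 3: join on id=7 -> photos (id 7, parent_id=3, depth 3).
Iteration 4: join on id=3 -> data (id 3, parent_id=2, depth 4).
Iteration 5: join on id=2 -> tmp (id 2, parent_id=1, depth 5).
Iteration 6: join on id=1 -> lib (id 1, parent_id=NULL, depth 6).
Iteration 7: parent_id is NULL; no match; recursion stops.
depth values: 0, 1, 2, 3, 4, 5, 6; the maximum is 6.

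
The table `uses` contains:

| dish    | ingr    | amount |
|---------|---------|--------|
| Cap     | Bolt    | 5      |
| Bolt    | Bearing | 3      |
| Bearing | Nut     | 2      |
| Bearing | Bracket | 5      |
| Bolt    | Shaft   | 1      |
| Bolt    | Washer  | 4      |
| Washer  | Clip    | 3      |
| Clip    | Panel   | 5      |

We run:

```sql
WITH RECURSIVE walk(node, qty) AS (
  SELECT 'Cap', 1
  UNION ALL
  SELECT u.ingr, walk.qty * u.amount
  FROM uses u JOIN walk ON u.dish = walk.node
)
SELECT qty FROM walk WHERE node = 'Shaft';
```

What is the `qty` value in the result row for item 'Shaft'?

5

Base: (Cap, qty=1).
Iteration 1: components of {Cap} -> Bolt = 1*5 = 5.
Iteration 2: components of {Bolt} -> Bearing = 5*3 = 15, Shaft = 5*1 = 5, Washer = 5*4 = 20.
Iteration 3: components of {Bearing,Shaft,Washer} -> Bracket = 15*5 = 75, Clip = 20*3 = 60, Nut = 15*2 = 30.
Iteration 4: components of {Bracket,Clip,Nut} -> Panel = 60*5 = 300.
Iteration 5: no further components; recursion stops.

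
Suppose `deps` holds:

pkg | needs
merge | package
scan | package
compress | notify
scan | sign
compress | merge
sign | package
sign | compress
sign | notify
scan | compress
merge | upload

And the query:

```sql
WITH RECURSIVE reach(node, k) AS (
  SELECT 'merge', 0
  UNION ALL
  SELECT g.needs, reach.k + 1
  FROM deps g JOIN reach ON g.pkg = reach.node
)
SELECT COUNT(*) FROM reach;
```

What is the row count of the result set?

3

Base: (merge, k=0).
Iteration 1: edges from {merge} -> (package, k=1), (upload, k=1).
Iteration 2: no outgoing edges from {package,upload}; recursion stops.
Total rows emitted: 3.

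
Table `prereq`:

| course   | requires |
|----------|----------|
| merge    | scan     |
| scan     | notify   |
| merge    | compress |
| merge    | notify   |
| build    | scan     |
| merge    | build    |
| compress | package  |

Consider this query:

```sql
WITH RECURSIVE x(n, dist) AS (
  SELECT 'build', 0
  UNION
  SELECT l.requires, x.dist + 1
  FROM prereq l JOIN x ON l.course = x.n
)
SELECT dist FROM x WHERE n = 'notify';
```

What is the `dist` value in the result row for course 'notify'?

2

Base: (build, dist=0).
Iteration 1: edges from {build} -> (scan, dist=1).
Iteration 2: edges from {scan} -> (notify, dist=2).
Iteration 3: no outgoing edges from {notify}; recursion stops.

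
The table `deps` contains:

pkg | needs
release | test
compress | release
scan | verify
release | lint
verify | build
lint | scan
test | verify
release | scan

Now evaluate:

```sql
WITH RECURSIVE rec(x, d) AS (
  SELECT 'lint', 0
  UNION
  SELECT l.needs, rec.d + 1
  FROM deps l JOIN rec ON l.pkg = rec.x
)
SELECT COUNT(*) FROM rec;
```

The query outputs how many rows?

4

Base: (lint, d=0).
Iteration 1: edges from {lint} -> (scan, d=1).
Iteration 2: edges from {scan} -> (verify, d=2).
Iteration 3: edges from {verify} -> (build, d=3).
Iteration 4: no outgoing edges from {build}; recursion stops.
Total rows emitted: 4.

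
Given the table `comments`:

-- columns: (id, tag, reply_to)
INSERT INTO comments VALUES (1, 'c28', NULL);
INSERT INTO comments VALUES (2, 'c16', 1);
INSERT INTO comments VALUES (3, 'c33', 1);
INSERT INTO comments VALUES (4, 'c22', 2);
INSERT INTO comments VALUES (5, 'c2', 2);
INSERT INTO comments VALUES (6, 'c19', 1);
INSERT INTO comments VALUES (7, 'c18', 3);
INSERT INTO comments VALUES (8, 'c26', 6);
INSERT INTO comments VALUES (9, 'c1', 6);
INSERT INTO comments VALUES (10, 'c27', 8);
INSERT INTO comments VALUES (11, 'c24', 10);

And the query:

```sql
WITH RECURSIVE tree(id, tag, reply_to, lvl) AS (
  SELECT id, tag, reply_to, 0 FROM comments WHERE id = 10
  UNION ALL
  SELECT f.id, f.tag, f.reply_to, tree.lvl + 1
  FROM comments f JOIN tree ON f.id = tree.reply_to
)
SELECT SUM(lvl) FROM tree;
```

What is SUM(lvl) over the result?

6

Base: id=10 (c27), reply_to=8, lvl 0.
Iteration 1: join on id=8 -> c26 (id 8, reply_to=6, lvl 1).
Iteration 2: join on id=6 -> c19 (id 6, reply_to=1, lvl 2).
Iteration 3: join on id=1 -> c28 (id 1, reply_to=NULL, lvl 3).
Iteration 4: reply_to is NULL; no match; recursion stops.
SUM(lvl) = 0 + 1 + 2 + 3 = 6.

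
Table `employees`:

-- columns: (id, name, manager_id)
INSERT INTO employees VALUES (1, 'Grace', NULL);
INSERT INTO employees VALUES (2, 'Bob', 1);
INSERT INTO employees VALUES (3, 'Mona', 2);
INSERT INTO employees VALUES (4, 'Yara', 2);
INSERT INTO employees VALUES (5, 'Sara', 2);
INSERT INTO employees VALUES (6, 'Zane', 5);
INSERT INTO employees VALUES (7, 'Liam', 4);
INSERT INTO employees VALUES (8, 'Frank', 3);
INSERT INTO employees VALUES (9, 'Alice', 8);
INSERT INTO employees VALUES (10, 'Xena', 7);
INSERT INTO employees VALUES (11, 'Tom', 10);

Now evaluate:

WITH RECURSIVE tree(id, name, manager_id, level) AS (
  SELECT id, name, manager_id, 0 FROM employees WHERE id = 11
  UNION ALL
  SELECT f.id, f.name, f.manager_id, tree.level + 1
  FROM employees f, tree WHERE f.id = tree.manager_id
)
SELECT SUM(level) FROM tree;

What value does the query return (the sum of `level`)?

Base: id=11 (Tom), manager_id=10, level 0.
Iteration 1: join on id=10 -> Xena (id 10, manager_id=7, level 1).
Iteration 2: join on id=7 -> Liam (id 7, manager_id=4, level 2).
Iteration 3: join on id=4 -> Yara (id 4, manager_id=2, level 3).
Iteration 4: join on id=2 -> Bob (id 2, manager_id=1, level 4).
Iteration 5: join on id=1 -> Grace (id 1, manager_id=NULL, level 5).
Iteration 6: manager_id is NULL; no match; recursion stops.
SUM(level) = 0 + 1 + 2 + 3 + 4 + 5 = 15.

15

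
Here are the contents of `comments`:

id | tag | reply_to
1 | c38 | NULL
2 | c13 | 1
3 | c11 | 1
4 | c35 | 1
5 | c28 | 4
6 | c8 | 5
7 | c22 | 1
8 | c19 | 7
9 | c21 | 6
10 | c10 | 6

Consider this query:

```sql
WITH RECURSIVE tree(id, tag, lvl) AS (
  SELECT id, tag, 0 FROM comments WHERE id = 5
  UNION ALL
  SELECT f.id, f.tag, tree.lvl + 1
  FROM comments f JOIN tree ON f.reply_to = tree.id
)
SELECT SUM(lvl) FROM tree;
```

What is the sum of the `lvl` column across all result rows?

5

Base: id=5 (c28) at lvl 0.
Iteration 1: rows with reply_to in {5} -> c8 (id 6, lvl 1).
Iteration 2: rows with reply_to in {6} -> c21 (id 9, lvl 2), c10 (id 10, lvl 2).
Iteration 3: no rows with reply_to in {9,10}; recursion stops.
SUM(lvl) = 0 + 1 + 2 + 2 = 5.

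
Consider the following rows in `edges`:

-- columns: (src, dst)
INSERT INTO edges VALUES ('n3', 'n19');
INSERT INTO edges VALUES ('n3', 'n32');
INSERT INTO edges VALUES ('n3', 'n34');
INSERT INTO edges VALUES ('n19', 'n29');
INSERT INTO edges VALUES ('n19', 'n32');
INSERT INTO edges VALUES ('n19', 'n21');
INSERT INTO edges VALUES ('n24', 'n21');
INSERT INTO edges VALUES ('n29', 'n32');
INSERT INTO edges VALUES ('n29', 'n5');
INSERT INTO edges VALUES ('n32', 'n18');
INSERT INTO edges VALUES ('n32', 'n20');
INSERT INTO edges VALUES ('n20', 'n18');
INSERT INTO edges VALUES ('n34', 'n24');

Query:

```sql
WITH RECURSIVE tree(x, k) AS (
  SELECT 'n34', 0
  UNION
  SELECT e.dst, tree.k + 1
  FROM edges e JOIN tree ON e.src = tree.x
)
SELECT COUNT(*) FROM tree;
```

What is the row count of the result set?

Base: (n34, k=0).
Iteration 1: edges from {n34} -> (n24, k=1).
Iteration 2: edges from {n24} -> (n21, k=2).
Iteration 3: no outgoing edges from {n21}; recursion stops.
Total rows emitted: 3.

3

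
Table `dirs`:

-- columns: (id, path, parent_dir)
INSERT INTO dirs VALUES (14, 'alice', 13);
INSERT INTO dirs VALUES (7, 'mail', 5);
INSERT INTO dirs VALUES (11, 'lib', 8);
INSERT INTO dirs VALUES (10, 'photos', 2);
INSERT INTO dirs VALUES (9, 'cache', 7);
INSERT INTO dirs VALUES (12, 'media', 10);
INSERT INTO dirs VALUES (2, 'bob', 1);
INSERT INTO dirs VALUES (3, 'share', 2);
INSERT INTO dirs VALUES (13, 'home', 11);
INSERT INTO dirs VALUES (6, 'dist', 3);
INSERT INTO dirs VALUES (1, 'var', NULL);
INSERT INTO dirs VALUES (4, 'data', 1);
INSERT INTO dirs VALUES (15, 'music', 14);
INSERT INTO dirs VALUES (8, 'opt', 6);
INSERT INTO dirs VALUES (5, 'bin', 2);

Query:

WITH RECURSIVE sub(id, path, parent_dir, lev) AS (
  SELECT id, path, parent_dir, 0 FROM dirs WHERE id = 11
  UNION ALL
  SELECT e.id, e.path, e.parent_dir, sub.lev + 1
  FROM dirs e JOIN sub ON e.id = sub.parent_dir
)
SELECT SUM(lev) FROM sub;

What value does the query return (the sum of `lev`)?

Base: id=11 (lib), parent_dir=8, lev 0.
Iteration 1: join on id=8 -> opt (id 8, parent_dir=6, lev 1).
Iteration 2: join on id=6 -> dist (id 6, parent_dir=3, lev 2).
Iteration 3: join on id=3 -> share (id 3, parent_dir=2, lev 3).
Iteration 4: join on id=2 -> bob (id 2, parent_dir=1, lev 4).
Iteration 5: join on id=1 -> var (id 1, parent_dir=NULL, lev 5).
Iteration 6: parent_dir is NULL; no match; recursion stops.
SUM(lev) = 0 + 1 + 2 + 3 + 4 + 5 = 15.

15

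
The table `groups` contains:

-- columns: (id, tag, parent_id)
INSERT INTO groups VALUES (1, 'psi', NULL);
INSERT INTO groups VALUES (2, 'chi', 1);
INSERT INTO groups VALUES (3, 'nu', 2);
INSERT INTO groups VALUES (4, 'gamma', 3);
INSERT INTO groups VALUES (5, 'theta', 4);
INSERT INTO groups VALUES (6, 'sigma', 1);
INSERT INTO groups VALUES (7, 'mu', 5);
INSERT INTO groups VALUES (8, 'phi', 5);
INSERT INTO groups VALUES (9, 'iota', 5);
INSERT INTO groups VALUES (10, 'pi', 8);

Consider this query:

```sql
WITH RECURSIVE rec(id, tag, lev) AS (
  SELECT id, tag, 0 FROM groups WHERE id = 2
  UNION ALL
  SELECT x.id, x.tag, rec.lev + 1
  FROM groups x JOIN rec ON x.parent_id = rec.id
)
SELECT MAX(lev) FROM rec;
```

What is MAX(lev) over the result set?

5

Base: id=2 (chi) at lev 0.
Iteration 1: rows with parent_id in {2} -> nu (id 3, lev 1).
Iteration 2: rows with parent_id in {3} -> gamma (id 4, lev 2).
Iteration 3: rows with parent_id in {4} -> theta (id 5, lev 3).
Iteration 4: rows with parent_id in {5} -> mu (id 7, lev 4), phi (id 8, lev 4), iota (id 9, lev 4).
Iteration 5: rows with parent_id in {7,8,9} -> pi (id 10, lev 5).
Iteration 6: no rows with parent_id in {10}; recursion stops.
lev values: 0, 1, 2, 3, 4, 4, 4, 5; the maximum is 5.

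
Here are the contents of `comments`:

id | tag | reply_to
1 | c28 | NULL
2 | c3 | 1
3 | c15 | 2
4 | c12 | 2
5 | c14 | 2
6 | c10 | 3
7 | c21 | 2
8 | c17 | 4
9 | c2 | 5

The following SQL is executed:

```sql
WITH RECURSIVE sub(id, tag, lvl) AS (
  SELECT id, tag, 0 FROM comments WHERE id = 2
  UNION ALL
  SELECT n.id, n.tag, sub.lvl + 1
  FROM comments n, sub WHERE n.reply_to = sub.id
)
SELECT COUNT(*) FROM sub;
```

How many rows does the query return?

8

Base: id=2 (c3) at lvl 0.
Iteration 1: rows with reply_to in {2} -> c15 (id 3, lvl 1), c12 (id 4, lvl 1), c14 (id 5, lvl 1), c21 (id 7, lvl 1).
Iteration 2: rows with reply_to in {3,4,5,7} -> c10 (id 6, lvl 2), c17 (id 8, lvl 2), c2 (id 9, lvl 2).
Iteration 3: no rows with reply_to in {6,8,9}; recursion stops.
Total rows emitted: 8.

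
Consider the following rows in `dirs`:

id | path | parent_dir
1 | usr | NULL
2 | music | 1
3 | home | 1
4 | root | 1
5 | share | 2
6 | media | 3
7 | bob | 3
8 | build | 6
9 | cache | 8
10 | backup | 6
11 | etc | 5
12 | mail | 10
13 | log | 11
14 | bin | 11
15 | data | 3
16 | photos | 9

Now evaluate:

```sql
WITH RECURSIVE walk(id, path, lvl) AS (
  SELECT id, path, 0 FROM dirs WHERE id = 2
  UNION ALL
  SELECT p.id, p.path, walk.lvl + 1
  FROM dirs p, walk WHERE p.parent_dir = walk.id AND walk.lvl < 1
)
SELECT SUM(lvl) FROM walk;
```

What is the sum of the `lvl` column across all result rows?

Base: id=2 (music) at lvl 0.
Iteration 1: rows with parent_dir in {2} -> share (id 5, lvl 1).
Iteration 2: lvl < 1 fails for all current rows; recursion stops.
SUM(lvl) = 0 + 1 = 1.

1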